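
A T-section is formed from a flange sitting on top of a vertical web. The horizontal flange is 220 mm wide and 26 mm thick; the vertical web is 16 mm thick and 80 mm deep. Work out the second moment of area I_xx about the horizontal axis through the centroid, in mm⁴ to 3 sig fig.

Split into non-overlapping primitives; take the origin at the lower-left of the bounding box.
Flange: 220 × 26, A = 5 720 mm², y = 93 mm, Ī = 322 227 mm⁴.
Web: 16 × 80, A = 1 280 mm², y = 40 mm, Ī = 682 667 mm⁴.
Centroid: ȳ = ΣA·y / ΣA = 83.309 mm.
Transfer each piece to the horizontal axis through the centroid using Ī + A·d² with d = y − 83.309:
  flange: d = 9.6914 mm → contributes +859 471 mm⁴
  web: d = -43.309 mm → contributes +3 083 476 mm⁴
Total I = 3 942 947 mm⁴.

I_xx ≈ 3.94 × 10⁶ mm⁴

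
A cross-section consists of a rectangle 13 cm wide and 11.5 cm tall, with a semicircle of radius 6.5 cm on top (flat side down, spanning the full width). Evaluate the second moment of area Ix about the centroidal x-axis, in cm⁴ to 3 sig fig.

Break the section into simple shapes (no overlaps), measuring from the bottom-left corner of the bounding box.
Rectangular body: 13 × 11.5, A = 149.5 cm², y = 5.75 cm, Ī = 1647.6 cm⁴.
Semicircular cap: semicircle r = 6.5, A = 66.366 cm², y = 14.259 cm, Ī = 195.92 cm⁴.
Centroid: ȳ = ΣA·y / ΣA = 8.3659 cm.
Transfer each piece to the centroidal x-axis using Ī + A·d² with d = y − 8.3659:
  rectangular body: d = -2.6159 cm → contributes +2670.6 cm⁴
  semicircular cap: d = 5.8928 cm → contributes +2500.5 cm⁴
Total I = 5171.1 cm⁴.

Ix ≈ 5170 cm⁴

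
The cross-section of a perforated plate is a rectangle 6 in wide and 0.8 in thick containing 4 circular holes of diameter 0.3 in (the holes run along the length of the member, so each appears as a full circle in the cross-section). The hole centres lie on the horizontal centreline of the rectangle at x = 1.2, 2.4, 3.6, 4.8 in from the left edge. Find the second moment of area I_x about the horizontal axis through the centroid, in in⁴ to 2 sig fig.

Treat the section as a set of non-overlapping primitives; coordinates are from the bounding-box lower-left.
Plate: 6 × 0.8, A = 4.8 in², y = 0.4 in, Ī = 0.256 in⁴.
Hole 1 (subtracted): ⌀0.3, A = 0.07069 in², y = 0.4 in, Ī = 0.0003976 in⁴.
Hole 2 (subtracted): ⌀0.3, A = 0.07069 in², y = 0.4 in, Ī = 0.0003976 in⁴.
Hole 3 (subtracted): ⌀0.3, A = 0.07069 in², y = 0.4 in, Ī = 0.0003976 in⁴.
Hole 4 (subtracted): ⌀0.3, A = 0.07069 in², y = 0.4 in, Ī = 0.0003976 in⁴.
By symmetry the centroid is at mid-height, ȳ = 0.4 in.
All pieces are centred on the horizontal axis through the centroid, so I = ΣĪ (holes subtracted) = 0.2544 in⁴.

I_x ≈ 0.25 in⁴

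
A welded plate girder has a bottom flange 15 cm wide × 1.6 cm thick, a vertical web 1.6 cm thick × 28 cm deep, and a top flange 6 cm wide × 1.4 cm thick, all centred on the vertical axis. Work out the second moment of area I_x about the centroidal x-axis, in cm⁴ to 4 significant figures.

I_x ≈ 9310 cm⁴

Split into non-overlapping primitives; take the origin at the lower-left of the bounding box.
Bottom plate: 15 × 1.6, A = 24 cm², y = 0.8 cm, Ī = 5.12 cm⁴.
Web plate: 1.6 × 28, A = 44.8 cm², y = 15.6 cm, Ī = 2926.93 cm⁴.
Top plate: 6 × 1.4, A = 8.4 cm², y = 30.3 cm, Ī = 1.372 cm⁴.
Centroid: ȳ = ΣA·y / ΣA = 12.5984 cm.
Transfer each piece to the centroidal x-axis using Ī + A·d² with d = y − 12.5984:
  bottom plate: d = -11.7984 cm → contributes +3 346 cm⁴
  web plate: d = 3.00155 cm → contributes +3330.55 cm⁴
  top plate: d = 17.7016 cm → contributes +2633.47 cm⁴
Total I = 9310.02 cm⁴.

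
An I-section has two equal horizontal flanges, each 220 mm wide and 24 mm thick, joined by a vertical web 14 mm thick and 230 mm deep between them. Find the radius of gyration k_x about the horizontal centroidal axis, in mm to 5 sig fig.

k_x ≈ 115.87 mm

Treat the section as a set of non-overlapping primitives; coordinates are from the bounding-box lower-left.
Bottom flange: 220 × 24, A = 5 280 mm², y = 12 mm, Ī = 253 440 mm⁴.
Web: 14 × 230, A = 3 220 mm², y = 139 mm, Ī = 14 194 833 mm⁴.
Top flange: 220 × 24, A = 5 280 mm², y = 266 mm, Ī = 253 440 mm⁴.
By symmetry the centroid is at mid-height, ȳ = 139 mm.
Transfer each piece to the horizontal centroidal axis using Ī + A·d² with d = y − 139:
  bottom flange: d = -127 mm → contributes +85 414 560 mm⁴
  web: d = 0 mm → contributes +14 194 833 mm⁴
  top flange: d = 127 mm → contributes +85 414 560 mm⁴
Total I = 185 023 953 mm⁴.
Radius of gyration: k = √(I/A) = √(185 023 953 / 13 780) = 115.8749 mm.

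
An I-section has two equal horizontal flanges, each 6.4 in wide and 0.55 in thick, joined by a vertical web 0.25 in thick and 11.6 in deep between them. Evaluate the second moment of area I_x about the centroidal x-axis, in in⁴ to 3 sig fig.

Split into non-overlapping primitives; take the origin at the lower-left of the bounding box.
Bottom flange: 6.4 × 0.55, A = 3.52 in², y = 0.275 in, Ī = 0.088733 in⁴.
Web: 0.25 × 11.6, A = 2.9 in², y = 6.35 in, Ī = 32.519 in⁴.
Top flange: 6.4 × 0.55, A = 3.52 in², y = 12.425 in, Ī = 0.088733 in⁴.
By symmetry the centroid is at mid-height, ȳ = 6.35 in.
Transfer each piece to the centroidal x-axis using Ī + A·d² with d = y − 6.35:
  bottom flange: d = -6.075 in → contributes +130 in⁴
  web: d = 0 in → contributes +32.519 in⁴
  top flange: d = 6.075 in → contributes +130 in⁴
Total I = 292.51 in⁴.

I_x ≈ 293 in⁴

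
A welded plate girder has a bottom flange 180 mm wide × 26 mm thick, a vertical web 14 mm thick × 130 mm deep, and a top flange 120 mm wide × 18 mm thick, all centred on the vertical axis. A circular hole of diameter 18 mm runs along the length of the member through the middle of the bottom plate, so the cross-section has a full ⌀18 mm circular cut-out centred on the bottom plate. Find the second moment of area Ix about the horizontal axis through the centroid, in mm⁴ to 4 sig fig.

Treat the section as a set of non-overlapping primitives; coordinates are from the bounding-box lower-left.
Bottom plate: 180 × 26, A = 4 680 mm², y = 13 mm, Ī = 263 640 mm⁴.
Web plate: 14 × 130, A = 1 820 mm², y = 91 mm, Ī = 2 563 167 mm⁴.
Top plate: 120 × 18, A = 2 160 mm², y = 165 mm, Ī = 58 320 mm⁴.
Hole (subtracted): ⌀18, A = 254.469 mm², y = 13 mm, Ī = 5 153 mm⁴.
Centroid: ȳ = ΣA·y / ΣA = 68.9489 mm.
Transfer each piece to the horizontal axis through the centroid using Ī + A·d² with d = y − 68.9489:
  bottom plate: d = -55.9489 mm → contributes +14 913 334 mm⁴
  web plate: d = 22.0511 mm → contributes +3 448 146 mm⁴
  top plate: d = 96.0511 mm → contributes +19 986 088 mm⁴
  hole: d = -55.9489 mm → contributes −801 711 mm⁴
Total I = 37 545 857 mm⁴.

Ix ≈ 3.755 × 10⁷ mm⁴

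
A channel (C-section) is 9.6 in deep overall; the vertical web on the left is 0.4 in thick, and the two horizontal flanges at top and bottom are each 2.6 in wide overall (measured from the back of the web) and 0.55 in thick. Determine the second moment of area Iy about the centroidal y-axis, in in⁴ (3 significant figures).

Iy ≈ 3.54 in⁴

Treat the section as a set of non-overlapping primitives; coordinates are from the bounding-box lower-left.
Web: 0.4 × 9.6, A = 3.84 in², x = 0.2 in, Ī = 0.0512 in⁴.
Top flange (beyond web): 2.2 × 0.55, A = 1.21 in², x = 1.5 in, Ī = 0.48803 in⁴.
Bottom flange (beyond web): 2.2 × 0.55, A = 1.21 in², x = 1.5 in, Ī = 0.48803 in⁴.
Centroid: x̄ = ΣA·x / ΣA = 0.70256 in.
Transfer each piece to the centroidal y-axis using Ī + A·d² with d = x − 0.70256:
  web: d = -0.50256 in → contributes +1.021 in⁴
  top flange (beyond web): d = 0.79744 in → contributes +1.2575 in⁴
  bottom flange (beyond web): d = 0.79744 in → contributes +1.2575 in⁴
Total I = 3.536 in⁴.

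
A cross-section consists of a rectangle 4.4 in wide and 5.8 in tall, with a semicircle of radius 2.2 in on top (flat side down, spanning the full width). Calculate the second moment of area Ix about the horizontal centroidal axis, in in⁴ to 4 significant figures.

Split into non-overlapping primitives; take the origin at the lower-left of the bounding box.
Rectangular body: 4.4 × 5.8, A = 25.52 in², y = 2.9 in, Ī = 71.5411 in⁴.
Semicircular cap: semicircle r = 2.2, A = 7.60265 in², y = 6.73371 in, Ī = 2.57112 in⁴.
Centroid: ȳ = ΣA·y / ΣA = 3.77995 in.
Transfer each piece to the horizontal centroidal axis using Ī + A·d² with d = y − 3.77995:
  rectangular body: d = -0.879953 in → contributes +91.3016 in⁴
  semicircular cap: d = 2.95376 in → contributes +68.9018 in⁴
Total I = 160.203 in⁴.

Ix ≈ 160.2 in⁴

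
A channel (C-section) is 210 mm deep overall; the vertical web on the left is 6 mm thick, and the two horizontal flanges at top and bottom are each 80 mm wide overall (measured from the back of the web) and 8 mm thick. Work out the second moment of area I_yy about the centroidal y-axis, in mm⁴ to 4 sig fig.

Split into non-overlapping primitives; take the origin at the lower-left of the bounding box.
Web: 6 × 210, A = 1 260 mm², x = 3 mm, Ī = 3 780 mm⁴.
Top flange (beyond web): 74 × 8, A = 592 mm², x = 43 mm, Ī = 270 149 mm⁴.
Bottom flange (beyond web): 74 × 8, A = 592 mm², x = 43 mm, Ī = 270 149 mm⁴.
Centroid: x̄ = ΣA·x / ΣA = 22.3781 mm.
Transfer each piece to the centroidal y-axis using Ī + A·d² with d = x − 22.3781:
  web: d = -19.3781 mm → contributes +476 922 mm⁴
  top flange (beyond web): d = 20.6219 mm → contributes +521 906 mm⁴
  bottom flange (beyond web): d = 20.6219 mm → contributes +521 906 mm⁴
Total I = 1 520 733 mm⁴.

I_yy ≈ 1.521 × 10⁶ mm⁴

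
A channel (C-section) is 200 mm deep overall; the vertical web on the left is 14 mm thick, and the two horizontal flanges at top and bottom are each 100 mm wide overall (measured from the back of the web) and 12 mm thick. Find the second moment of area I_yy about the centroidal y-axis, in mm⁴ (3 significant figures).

I_yy ≈ 4.29 × 10⁶ mm⁴

Split into non-overlapping primitives; take the origin at the lower-left of the bounding box.
Web: 14 × 200, A = 2 800 mm², x = 7 mm, Ī = 45 733 mm⁴.
Top flange (beyond web): 86 × 12, A = 1 032 mm², x = 57 mm, Ī = 636 056 mm⁴.
Bottom flange (beyond web): 86 × 12, A = 1 032 mm², x = 57 mm, Ī = 636 056 mm⁴.
Centroid: x̄ = ΣA·x / ΣA = 28.217 mm.
Transfer each piece to the centroidal y-axis using Ī + A·d² with d = x − 28.217:
  web: d = -21.217 mm → contributes +1 306 197 mm⁴
  top flange (beyond web): d = 28.783 mm → contributes +1 491 022 mm⁴
  bottom flange (beyond web): d = 28.783 mm → contributes +1 491 022 mm⁴
Total I = 4 288 240 mm⁴.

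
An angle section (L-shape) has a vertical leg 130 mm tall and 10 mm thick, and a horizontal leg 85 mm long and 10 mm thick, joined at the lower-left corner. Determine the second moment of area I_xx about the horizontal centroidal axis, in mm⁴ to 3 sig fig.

Decompose the section into non-overlapping parts with the origin at the bottom-left of its bounding rectangle.
Vertical leg: 10 × 130, A = 1 300 mm², y = 65 mm, Ī = 1 830 833 mm⁴.
Horizontal leg (remainder): 75 × 10, A = 750 mm², y = 5 mm, Ī = 6 250 mm⁴.
Centroid: ȳ = ΣA·y / ΣA = 43.049 mm.
Transfer each piece to the horizontal centroidal axis using Ī + A·d² with d = y − 43.049:
  vertical leg: d = 21.951 mm → contributes +2 457 246 mm⁴
  horizontal leg (remainder): d = -38.049 mm → contributes +1 092 032 mm⁴
Total I = 3 549 278 mm⁴.

I_xx ≈ 3.55 × 10⁶ mm⁴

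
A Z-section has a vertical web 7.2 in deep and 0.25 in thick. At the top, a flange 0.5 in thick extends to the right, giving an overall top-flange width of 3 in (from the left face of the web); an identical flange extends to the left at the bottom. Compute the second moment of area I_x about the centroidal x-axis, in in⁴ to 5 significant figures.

Decompose the section into non-overlapping parts with the origin at the bottom-left of its bounding rectangle.
Web: 0.25 × 7.2, A = 1.8 in², y = 3.6 in, Ī = 7.776 in⁴.
Top flange (beyond web): 2.75 × 0.5, A = 1.375 in², y = 6.95 in, Ī = 0.02864583 in⁴.
Bottom flange (beyond web): 2.75 × 0.5, A = 1.375 in², y = 0.25 in, Ī = 0.02864583 in⁴.
Centroid: ȳ = ΣA·y / ΣA = 3.6 in.
Transfer each piece to the centroidal x-axis using Ī + A·d² with d = y − 3.6:
  web: d = 0 in → contributes +7.776 in⁴
  top flange (beyond web): d = 3.35 in → contributes +15.45958 in⁴
  bottom flange (beyond web): d = -3.35 in → contributes +15.45958 in⁴
Total I = 38.69517 in⁴.

I_x ≈ 38.695 in⁴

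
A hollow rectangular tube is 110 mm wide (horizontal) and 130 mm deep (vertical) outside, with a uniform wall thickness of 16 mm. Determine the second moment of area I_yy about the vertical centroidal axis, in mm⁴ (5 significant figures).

Treat the section as a set of non-overlapping primitives; coordinates are from the bounding-box lower-left.
Outer rectangle: 110 × 130, A = 14 300 mm², x = 55 mm, Ī = 14 419 167 mm⁴.
Inner void (subtracted): 78 × 98, A = 7 644 mm², x = 55 mm, Ī = 3 875 508 mm⁴.
By symmetry the centroid is at mid-width, x̄ = 55 mm.
All pieces are centred on the vertical centroidal axis, so I = ΣĪ (holes subtracted) = 10 543 659 mm⁴.

I_yy ≈ 1.0544 × 10⁷ mm⁴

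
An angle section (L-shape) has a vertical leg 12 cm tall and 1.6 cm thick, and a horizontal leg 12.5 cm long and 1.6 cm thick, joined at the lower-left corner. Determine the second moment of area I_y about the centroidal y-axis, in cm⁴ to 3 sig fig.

Treat the section as a set of non-overlapping primitives; coordinates are from the bounding-box lower-left.
Vertical leg: 1.6 × 12, A = 19.2 cm², x = 0.8 cm, Ī = 4.096 cm⁴.
Horizontal leg (remainder): 10.9 × 1.6, A = 17.44 cm², x = 7.05 cm, Ī = 172.67 cm⁴.
Centroid: x̄ = ΣA·x / ΣA = 3.7749 cm.
Transfer each piece to the centroidal y-axis using Ī + A·d² with d = x − 3.7749:
  vertical leg: d = -2.9749 cm → contributes +174.02 cm⁴
  horizontal leg (remainder): d = 3.2751 cm → contributes +359.74 cm⁴
Total I = 533.75 cm⁴.

I_y ≈ 534 cm⁴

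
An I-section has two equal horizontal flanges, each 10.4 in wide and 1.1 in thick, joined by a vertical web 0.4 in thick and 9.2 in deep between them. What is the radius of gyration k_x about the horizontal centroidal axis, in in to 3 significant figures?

Treat the section as a set of non-overlapping primitives; coordinates are from the bounding-box lower-left.
Bottom flange: 10.4 × 1.1, A = 11.44 in², y = 0.55 in, Ī = 1.1535 in⁴.
Web: 0.4 × 9.2, A = 3.68 in², y = 5.7 in, Ī = 25.956 in⁴.
Top flange: 10.4 × 1.1, A = 11.44 in², y = 10.85 in, Ī = 1.1535 in⁴.
By symmetry the centroid is at mid-height, ȳ = 5.7 in.
Transfer each piece to the horizontal centroidal axis using Ī + A·d² with d = y − 5.7:
  bottom flange: d = -5.15 in → contributes +304.57 in⁴
  web: d = 0 in → contributes +25.956 in⁴
  top flange: d = 5.15 in → contributes +304.57 in⁴
Total I = 635.1 in⁴.
Radius of gyration: k = √(I/A) = √(635.1 / 26.56) = 4.89 in.

k_x ≈ 4.89 in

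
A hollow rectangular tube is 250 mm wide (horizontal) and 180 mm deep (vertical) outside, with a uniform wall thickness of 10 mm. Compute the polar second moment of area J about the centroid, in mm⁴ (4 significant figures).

J ≈ 1.151 × 10⁸ mm⁴

Decompose the section into non-overlapping parts with the origin at the bottom-left of its bounding rectangle.
Outer rectangle: 250 × 180, A = 45 000 mm², y = 90 mm, Ī = 121 500 000 mm⁴.
Inner void (subtracted): 230 × 160, A = 36 800 mm², y = 90 mm, Ī = 78 506 667 mm⁴.
By symmetry the centroid is at mid-height, ȳ = 90 mm.
All pieces are centred on the centroidal x-axis, so I = ΣĪ (holes subtracted) = 42 993 333 mm⁴.
Repeating about the centroidal y-axis gives I_y = 72 148 333 mm⁴.
Polar second moment: J = I_x + I_y = 115 141 667 mm⁴.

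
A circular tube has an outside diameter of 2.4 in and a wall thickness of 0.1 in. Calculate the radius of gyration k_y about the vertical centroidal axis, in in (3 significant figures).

k_y ≈ 0.814 in

Treat the section as a set of non-overlapping primitives; coordinates are from the bounding-box lower-left.
Outer circle: ⌀2.4, A = 4.5239 in², x = 1.2 in, Ī = 1.6286 in⁴.
Bore (subtracted): ⌀2.2, A = 3.8013 in², x = 1.2 in, Ī = 1.1499 in⁴.
By symmetry the centroid is at mid-width, x̄ = 1.2 in.
All pieces are centred on the vertical centroidal axis, so I = ΣĪ (holes subtracted) = 0.4787 in⁴.
Radius of gyration: k = √(I/A) = √(0.4787 / 0.72257) = 0.81394 in.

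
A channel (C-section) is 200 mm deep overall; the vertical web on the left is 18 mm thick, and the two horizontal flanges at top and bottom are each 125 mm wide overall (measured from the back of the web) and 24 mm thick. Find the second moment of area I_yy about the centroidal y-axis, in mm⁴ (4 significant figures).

I_yy ≈ 1.326 × 10⁷ mm⁴

Break the section into simple shapes (no overlaps), measuring from the bottom-left corner of the bounding box.
Web: 18 × 200, A = 3 600 mm², x = 9 mm, Ī = 97 200 mm⁴.
Top flange (beyond web): 107 × 24, A = 2 568 mm², x = 71.5 mm, Ī = 2 450 086 mm⁴.
Bottom flange (beyond web): 107 × 24, A = 2 568 mm², x = 71.5 mm, Ī = 2 450 086 mm⁴.
Centroid: x̄ = ΣA·x / ΣA = 45.7445 mm.
Transfer each piece to the centroidal y-axis using Ī + A·d² with d = x − 45.7445:
  web: d = -36.7445 mm → contributes +4 957 771 mm⁴
  top flange (beyond web): d = 25.7555 mm → contributes +4 153 557 mm⁴
  bottom flange (beyond web): d = 25.7555 mm → contributes +4 153 557 mm⁴
Total I = 13 264 886 mm⁴.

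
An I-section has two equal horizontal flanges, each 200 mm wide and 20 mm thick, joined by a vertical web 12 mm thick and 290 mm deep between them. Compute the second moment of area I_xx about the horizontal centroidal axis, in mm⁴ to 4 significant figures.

I_xx ≈ 2.169 × 10⁸ mm⁴

Decompose the section into non-overlapping parts with the origin at the bottom-left of its bounding rectangle.
Bottom flange: 200 × 20, A = 4 000 mm², y = 10 mm, Ī = 133 333 mm⁴.
Web: 12 × 290, A = 3 480 mm², y = 165 mm, Ī = 24 389 000 mm⁴.
Top flange: 200 × 20, A = 4 000 mm², y = 320 mm, Ī = 133 333 mm⁴.
By symmetry the centroid is at mid-height, ȳ = 165 mm.
Transfer each piece to the horizontal centroidal axis using Ī + A·d² with d = y − 165:
  bottom flange: d = -155 mm → contributes +96 233 333 mm⁴
  web: d = 0 mm → contributes +24 389 000 mm⁴
  top flange: d = 155 mm → contributes +96 233 333 mm⁴
Total I = 216 855 667 mm⁴.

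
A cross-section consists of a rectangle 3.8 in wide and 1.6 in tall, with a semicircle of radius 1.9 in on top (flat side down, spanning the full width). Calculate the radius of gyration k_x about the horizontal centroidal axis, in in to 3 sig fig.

Decompose the section into non-overlapping parts with the origin at the bottom-left of its bounding rectangle.
Rectangular body: 3.8 × 1.6, A = 6.08 in², y = 0.8 in, Ī = 1.2971 in⁴.
Semicircular cap: semicircle r = 1.9, A = 5.6706 in², y = 2.4064 in, Ī = 1.4304 in⁴.
Centroid: ȳ = ΣA·y / ΣA = 1.5752 in.
Transfer each piece to the horizontal centroidal axis using Ī + A·d² with d = y − 1.5752:
  rectangular body: d = -0.77521 in → contributes +4.9508 in⁴
  semicircular cap: d = 0.83118 in → contributes +5.3479 in⁴
Total I = 10.299 in⁴.
Radius of gyration: k = √(I/A) = √(10.299 / 11.751) = 0.93619 in.

k_x ≈ 0.936 in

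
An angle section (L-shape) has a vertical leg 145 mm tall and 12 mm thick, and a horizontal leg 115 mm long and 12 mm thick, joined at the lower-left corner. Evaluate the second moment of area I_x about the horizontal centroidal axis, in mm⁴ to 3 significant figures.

I_x ≈ 6.26 × 10⁶ mm⁴

Split into non-overlapping primitives; take the origin at the lower-left of the bounding box.
Vertical leg: 12 × 145, A = 1 740 mm², y = 72.5 mm, Ī = 3 048 625 mm⁴.
Horizontal leg (remainder): 103 × 12, A = 1 236 mm², y = 6 mm, Ī = 14 832 mm⁴.
Centroid: ȳ = ΣA·y / ΣA = 44.881 mm.
Transfer each piece to the horizontal centroidal axis using Ī + A·d² with d = y − 44.881:
  vertical leg: d = 27.619 mm → contributes +4 375 908 mm⁴
  horizontal leg (remainder): d = -38.881 mm → contributes +1 883 338 mm⁴
Total I = 6 259 246 mm⁴.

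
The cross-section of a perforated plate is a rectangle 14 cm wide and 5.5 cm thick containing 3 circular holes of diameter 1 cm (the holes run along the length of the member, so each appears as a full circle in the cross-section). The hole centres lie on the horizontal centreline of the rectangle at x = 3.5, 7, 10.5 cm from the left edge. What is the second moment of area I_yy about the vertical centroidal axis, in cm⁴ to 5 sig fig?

Break the section into simple shapes (no overlaps), measuring from the bottom-left corner of the bounding box.
Plate: 14 × 5.5, A = 77 cm², x = 7 cm, Ī = 1257.667 cm⁴.
Hole 1 (subtracted): ⌀1, A = 0.7853982 cm², x = 3.5 cm, Ī = 0.04908739 cm⁴.
Hole 2 (subtracted): ⌀1, A = 0.7853982 cm², x = 7 cm, Ī = 0.04908739 cm⁴.
Hole 3 (subtracted): ⌀1, A = 0.7853982 cm², x = 10.5 cm, Ī = 0.04908739 cm⁴.
By symmetry the centroid is at mid-width, x̄ = 7 cm.
Transfer each piece to the vertical centroidal axis using Ī + A·d² with d = x − 7:
  plate: d = 0 cm → contributes +1257.667 cm⁴
  hole 1: d = -3.5 cm → contributes −9.670215 cm⁴
  hole 2: d = 0 cm → contributes −0.04908739 cm⁴
  hole 3: d = 3.5 cm → contributes −9.670215 cm⁴
Total I = 1238.277 cm⁴.

I_yy ≈ 1238.3 cm⁴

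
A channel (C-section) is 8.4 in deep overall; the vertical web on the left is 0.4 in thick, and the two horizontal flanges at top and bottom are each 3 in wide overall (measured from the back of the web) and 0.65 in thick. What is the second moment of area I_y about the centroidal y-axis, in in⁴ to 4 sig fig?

Break the section into simple shapes (no overlaps), measuring from the bottom-left corner of the bounding box.
Web: 0.4 × 8.4, A = 3.36 in², x = 0.2 in, Ī = 0.0448 in⁴.
Top flange (beyond web): 2.6 × 0.65, A = 1.69 in², x = 1.7 in, Ī = 0.952033 in⁴.
Bottom flange (beyond web): 2.6 × 0.65, A = 1.69 in², x = 1.7 in, Ī = 0.952033 in⁴.
Centroid: x̄ = ΣA·x / ΣA = 0.952226 in.
Transfer each piece to the centroidal y-axis using Ī + A·d² with d = x − 0.952226:
  web: d = -0.752226 in → contributes +1.94603 in⁴
  top flange (beyond web): d = 0.747774 in → contributes +1.89703 in⁴
  bottom flange (beyond web): d = 0.747774 in → contributes +1.89703 in⁴
Total I = 5.74008 in⁴.

I_y ≈ 5.740 in⁴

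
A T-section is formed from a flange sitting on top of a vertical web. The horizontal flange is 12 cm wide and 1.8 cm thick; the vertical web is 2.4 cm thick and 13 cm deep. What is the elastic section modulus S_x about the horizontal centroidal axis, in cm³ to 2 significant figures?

Break the section into simple shapes (no overlaps), measuring from the bottom-left corner of the bounding box.
Flange: 12 × 1.8, A = 21.6 cm², y = 13.9 cm, Ī = 5.832 cm⁴.
Web: 2.4 × 13, A = 31.2 cm², y = 6.5 cm, Ī = 439.4 cm⁴.
Centroid: ȳ = ΣA·y / ΣA = 9.527 cm.
Transfer each piece to the horizontal centroidal axis using Ī + A·d² with d = y − 9.527:
  flange: d = 4.373 cm → contributes +418.8 cm⁴
  web: d = -3.027 cm → contributes +725.3 cm⁴
Total I = 1 144 cm⁴.
Extreme fibre distance c = 9.527 cm; S = I/c = 120.1 cm³.

S_x ≈ 120 cm³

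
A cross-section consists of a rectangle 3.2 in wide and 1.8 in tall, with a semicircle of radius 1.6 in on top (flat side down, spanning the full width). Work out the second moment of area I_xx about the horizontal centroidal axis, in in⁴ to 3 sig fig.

I_xx ≈ 8.18 in⁴

Split into non-overlapping primitives; take the origin at the lower-left of the bounding box.
Rectangular body: 3.2 × 1.8, A = 5.76 in², y = 0.9 in, Ī = 1.5552 in⁴.
Semicircular cap: semicircle r = 1.6, A = 4.0212 in², y = 2.4791 in, Ī = 0.7193 in⁴.
Centroid: ȳ = ΣA·y / ΣA = 1.5492 in.
Transfer each piece to the horizontal centroidal axis using Ī + A·d² with d = y − 1.5492:
  rectangular body: d = -0.64918 in → contributes +3.9827 in⁴
  semicircular cap: d = 0.92988 in → contributes +4.1964 in⁴
Total I = 8.179 in⁴.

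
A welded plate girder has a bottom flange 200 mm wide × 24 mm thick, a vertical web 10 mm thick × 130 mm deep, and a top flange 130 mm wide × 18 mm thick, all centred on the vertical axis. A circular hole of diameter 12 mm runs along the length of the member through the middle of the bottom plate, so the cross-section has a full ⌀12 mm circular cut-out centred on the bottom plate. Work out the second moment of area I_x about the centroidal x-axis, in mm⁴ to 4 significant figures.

Decompose the section into non-overlapping parts with the origin at the bottom-left of its bounding rectangle.
Bottom plate: 200 × 24, A = 4 800 mm², y = 12 mm, Ī = 230 400 mm⁴.
Web plate: 10 × 130, A = 1 300 mm², y = 89 mm, Ī = 1 830 833 mm⁴.
Top plate: 130 × 18, A = 2 340 mm², y = 163 mm, Ī = 63 180 mm⁴.
Hole (subtracted): ⌀12, A = 113.097 mm², y = 12 mm, Ī = 1017.88 mm⁴.
Centroid: ȳ = ΣA·y / ΣA = 66.4548 mm.
Transfer each piece to the centroidal x-axis using Ī + A·d² with d = y − 66.4548:
  bottom plate: d = -54.4548 mm → contributes +14 463 973 mm⁴
  web plate: d = 22.5452 mm → contributes +2 491 604 mm⁴
  top plate: d = 96.5452 mm → contributes +21 874 253 mm⁴
  hole: d = -54.4548 mm → contributes −336 389 mm⁴
Total I = 38 493 441 mm⁴.

I_x ≈ 3.849 × 10⁷ mm⁴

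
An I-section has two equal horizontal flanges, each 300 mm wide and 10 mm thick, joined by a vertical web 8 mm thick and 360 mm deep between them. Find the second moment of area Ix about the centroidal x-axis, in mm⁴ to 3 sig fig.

Split into non-overlapping primitives; take the origin at the lower-left of the bounding box.
Bottom flange: 300 × 10, A = 3 000 mm², y = 5 mm, Ī = 25 000 mm⁴.
Web: 8 × 360, A = 2 880 mm², y = 190 mm, Ī = 31 104 000 mm⁴.
Top flange: 300 × 10, A = 3 000 mm², y = 375 mm, Ī = 25 000 mm⁴.
By symmetry the centroid is at mid-height, ȳ = 190 mm.
Transfer each piece to the centroidal x-axis using Ī + A·d² with d = y − 190:
  bottom flange: d = -185 mm → contributes +102 700 000 mm⁴
  web: d = 0 mm → contributes +31 104 000 mm⁴
  top flange: d = 185 mm → contributes +102 700 000 mm⁴
Total I = 236 504 000 mm⁴.

Ix ≈ 2.37 × 10⁸ mm⁴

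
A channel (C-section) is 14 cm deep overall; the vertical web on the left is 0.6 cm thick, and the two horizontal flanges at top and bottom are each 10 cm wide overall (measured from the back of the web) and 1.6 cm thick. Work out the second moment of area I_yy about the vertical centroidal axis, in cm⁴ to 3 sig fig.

I_yy ≈ 386 cm⁴

Split into non-overlapping primitives; take the origin at the lower-left of the bounding box.
Web: 0.6 × 14, A = 8.4 cm², x = 0.3 cm, Ī = 0.252 cm⁴.
Top flange (beyond web): 9.4 × 1.6, A = 15.04 cm², x = 5.3 cm, Ī = 110.74 cm⁴.
Bottom flange (beyond web): 9.4 × 1.6, A = 15.04 cm², x = 5.3 cm, Ī = 110.74 cm⁴.
Centroid: x̄ = ΣA·x / ΣA = 4.2085 cm.
Transfer each piece to the vertical centroidal axis using Ī + A·d² with d = x − 4.2085:
  web: d = -3.9085 cm → contributes +128.58 cm⁴
  top flange (beyond web): d = 1.0915 cm → contributes +128.66 cm⁴
  bottom flange (beyond web): d = 1.0915 cm → contributes +128.66 cm⁴
Total I = 385.9 cm⁴.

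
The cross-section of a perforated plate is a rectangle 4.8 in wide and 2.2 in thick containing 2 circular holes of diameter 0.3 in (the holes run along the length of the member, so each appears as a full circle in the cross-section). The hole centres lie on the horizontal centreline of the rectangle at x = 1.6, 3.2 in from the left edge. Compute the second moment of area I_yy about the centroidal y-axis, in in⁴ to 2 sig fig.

Split into non-overlapping primitives; take the origin at the lower-left of the bounding box.
Plate: 4.8 × 2.2, A = 10.56 in², x = 2.4 in, Ī = 20.28 in⁴.
Hole 1 (subtracted): ⌀0.3, A = 0.07069 in², x = 1.6 in, Ī = 0.0003976 in⁴.
Hole 2 (subtracted): ⌀0.3, A = 0.07069 in², x = 3.2 in, Ī = 0.0003976 in⁴.
By symmetry the centroid is at mid-width, x̄ = 2.4 in.
Transfer each piece to the centroidal y-axis using Ī + A·d² with d = x − 2.4:
  plate: d = 0 in → contributes +20.28 in⁴
  hole 1: d = -0.8 in → contributes −0.04564 in⁴
  hole 2: d = 0.8 in → contributes −0.04564 in⁴
Total I = 20.18 in⁴.

I_yy ≈ 20 in⁴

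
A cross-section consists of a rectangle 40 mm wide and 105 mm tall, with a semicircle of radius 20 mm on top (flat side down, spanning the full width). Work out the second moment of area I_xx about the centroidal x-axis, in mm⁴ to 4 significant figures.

Break the section into simple shapes (no overlaps), measuring from the bottom-left corner of the bounding box.
Rectangular body: 40 × 105, A = 4 200 mm², y = 52.5 mm, Ī = 3 858 750 mm⁴.
Semicircular cap: semicircle r = 20, A = 628.319 mm², y = 113.488 mm, Ī = 17561.1 mm⁴.
Centroid: ȳ = ΣA·y / ΣA = 60.4365 mm.
Transfer each piece to the centroidal x-axis using Ī + A·d² with d = y − 60.4365:
  rectangular body: d = -7.93652 mm → contributes +4 123 301 mm⁴
  semicircular cap: d = 53.0517 mm → contributes +1 785 956 mm⁴
Total I = 5 909 257 mm⁴.

I_xx ≈ 5.909 × 10⁶ mm⁴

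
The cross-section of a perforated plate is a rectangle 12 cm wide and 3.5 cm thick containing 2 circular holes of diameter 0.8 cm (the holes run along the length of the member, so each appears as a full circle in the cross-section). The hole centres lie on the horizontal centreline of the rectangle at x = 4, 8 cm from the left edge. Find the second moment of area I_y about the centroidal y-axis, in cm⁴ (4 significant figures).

I_y ≈ 499.9 cm⁴

Break the section into simple shapes (no overlaps), measuring from the bottom-left corner of the bounding box.
Plate: 12 × 3.5, A = 42 cm², x = 6 cm, Ī = 504 cm⁴.
Hole 1 (subtracted): ⌀0.8, A = 0.502655 cm², x = 4 cm, Ī = 0.0201062 cm⁴.
Hole 2 (subtracted): ⌀0.8, A = 0.502655 cm², x = 8 cm, Ī = 0.0201062 cm⁴.
By symmetry the centroid is at mid-width, x̄ = 6 cm.
Transfer each piece to the centroidal y-axis using Ī + A·d² with d = x − 6:
  plate: d = 0 cm → contributes +504 cm⁴
  hole 1: d = -2 cm → contributes −2.03073 cm⁴
  hole 2: d = 2 cm → contributes −2.03073 cm⁴
Total I = 499.939 cm⁴.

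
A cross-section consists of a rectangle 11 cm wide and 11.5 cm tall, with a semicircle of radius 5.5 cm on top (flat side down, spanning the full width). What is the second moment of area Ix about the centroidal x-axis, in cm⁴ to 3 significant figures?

Ix ≈ 3750 cm⁴

Treat the section as a set of non-overlapping primitives; coordinates are from the bounding-box lower-left.
Rectangular body: 11 × 11.5, A = 126.5 cm², y = 5.75 cm, Ī = 1394.1 cm⁴.
Semicircular cap: semicircle r = 5.5, A = 47.517 cm², y = 13.834 cm, Ī = 100.43 cm⁴.
Centroid: ȳ = ΣA·y / ΣA = 7.9575 cm.
Transfer each piece to the centroidal x-axis using Ī + A·d² with d = y − 7.9575:
  rectangular body: d = -2.2075 cm → contributes +2010.6 cm⁴
  semicircular cap: d = 5.8768 cm → contributes +1741.5 cm⁴
Total I = 3752.1 cm⁴.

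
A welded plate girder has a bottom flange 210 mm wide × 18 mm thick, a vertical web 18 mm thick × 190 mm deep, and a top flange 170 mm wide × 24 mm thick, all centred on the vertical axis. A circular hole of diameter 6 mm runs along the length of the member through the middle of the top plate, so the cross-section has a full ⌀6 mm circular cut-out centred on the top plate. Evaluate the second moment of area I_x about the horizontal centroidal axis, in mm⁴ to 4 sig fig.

I_x ≈ 9.771 × 10⁷ mm⁴

Treat the section as a set of non-overlapping primitives; coordinates are from the bounding-box lower-left.
Bottom plate: 210 × 18, A = 3 780 mm², y = 9 mm, Ī = 102 060 mm⁴.
Web plate: 18 × 190, A = 3 420 mm², y = 113 mm, Ī = 10 288 500 mm⁴.
Top plate: 170 × 24, A = 4 080 mm², y = 220 mm, Ī = 195 840 mm⁴.
Hole (subtracted): ⌀6, A = 28.2743 mm², y = 220 mm, Ī = 63.6173 mm⁴.
Centroid: ȳ = ΣA·y / ΣA = 116.592 mm.
Transfer each piece to the horizontal centroidal axis using Ī + A·d² with d = y − 116.592:
  bottom plate: d = -107.592 mm → contributes +43 859 373 mm⁴
  web plate: d = -3.59186 mm → contributes +10 332 623 mm⁴
  top plate: d = 103.408 mm → contributes +43 824 271 mm⁴
  hole: d = 103.408 mm → contributes −302 408 mm⁴
Total I = 97 713 860 mm⁴.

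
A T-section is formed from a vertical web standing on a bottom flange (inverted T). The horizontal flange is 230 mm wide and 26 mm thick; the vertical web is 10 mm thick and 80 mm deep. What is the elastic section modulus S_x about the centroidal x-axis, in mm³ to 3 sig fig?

S_x ≈ 3.17 × 10⁴ mm³

Decompose the section into non-overlapping parts with the origin at the bottom-left of its bounding rectangle.
Flange: 230 × 26, A = 5 980 mm², y = 13 mm, Ī = 336 873 mm⁴.
Web: 10 × 80, A = 800 mm², y = 66 mm, Ī = 426 667 mm⁴.
Centroid: ȳ = ΣA·y / ΣA = 19.254 mm.
Transfer each piece to the centroidal x-axis using Ī + A·d² with d = y − 19.254:
  flange: d = -6.2537 mm → contributes +570 743 mm⁴
  web: d = 46.746 mm → contributes +2 174 841 mm⁴
Total I = 2 745 584 mm⁴.
Extreme fibre distance c = 86.746 mm; S = I/c = 31 651 mm³.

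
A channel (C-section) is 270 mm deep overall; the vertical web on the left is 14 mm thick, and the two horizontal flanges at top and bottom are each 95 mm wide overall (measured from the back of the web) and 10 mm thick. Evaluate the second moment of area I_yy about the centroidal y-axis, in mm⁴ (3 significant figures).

I_yy ≈ 3.51 × 10⁶ mm⁴

Treat the section as a set of non-overlapping primitives; coordinates are from the bounding-box lower-left.
Web: 14 × 270, A = 3 780 mm², x = 7 mm, Ī = 61 740 mm⁴.
Top flange (beyond web): 81 × 10, A = 810 mm², x = 54.5 mm, Ī = 442 868 mm⁴.
Bottom flange (beyond web): 81 × 10, A = 810 mm², x = 54.5 mm, Ī = 442 868 mm⁴.
Centroid: x̄ = ΣA·x / ΣA = 21.25 mm.
Transfer each piece to the centroidal y-axis using Ī + A·d² with d = x − 21.25:
  web: d = -14.25 mm → contributes +829 316 mm⁴
  top flange (beyond web): d = 33.25 mm → contributes +1 338 373 mm⁴
  bottom flange (beyond web): d = 33.25 mm → contributes +1 338 373 mm⁴
Total I = 3 506 063 mm⁴.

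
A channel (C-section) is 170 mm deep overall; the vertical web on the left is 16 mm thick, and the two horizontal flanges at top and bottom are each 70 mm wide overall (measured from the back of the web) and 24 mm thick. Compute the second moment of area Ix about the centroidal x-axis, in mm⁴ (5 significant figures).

Ix ≈ 2.0488 × 10⁷ mm⁴

Treat the section as a set of non-overlapping primitives; coordinates are from the bounding-box lower-left.
Web: 16 × 170, A = 2 720 mm², y = 85 mm, Ī = 6 550 667 mm⁴.
Top flange (beyond web): 54 × 24, A = 1 296 mm², y = 158 mm, Ī = 62 208 mm⁴.
Bottom flange (beyond web): 54 × 24, A = 1 296 mm², y = 12 mm, Ī = 62 208 mm⁴.
By symmetry the centroid is at mid-height, ȳ = 85 mm.
Transfer each piece to the centroidal x-axis using Ī + A·d² with d = y − 85:
  web: d = 0 mm → contributes +6 550 667 mm⁴
  top flange (beyond web): d = 73 mm → contributes +6 968 592 mm⁴
  bottom flange (beyond web): d = -73 mm → contributes +6 968 592 mm⁴
Total I = 20 487 851 mm⁴.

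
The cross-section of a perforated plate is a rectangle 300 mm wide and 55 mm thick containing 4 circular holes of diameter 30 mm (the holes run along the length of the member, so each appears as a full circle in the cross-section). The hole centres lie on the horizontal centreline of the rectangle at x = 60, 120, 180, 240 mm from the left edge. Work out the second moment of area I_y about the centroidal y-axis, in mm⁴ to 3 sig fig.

I_y ≈ 1.11 × 10⁸ mm⁴

Treat the section as a set of non-overlapping primitives; coordinates are from the bounding-box lower-left.
Plate: 300 × 55, A = 16 500 mm², x = 150 mm, Ī = 123 750 000 mm⁴.
Hole 1 (subtracted): ⌀30, A = 706.86 mm², x = 60 mm, Ī = 39 761 mm⁴.
Hole 2 (subtracted): ⌀30, A = 706.86 mm², x = 120 mm, Ī = 39 761 mm⁴.
Hole 3 (subtracted): ⌀30, A = 706.86 mm², x = 180 mm, Ī = 39 761 mm⁴.
Hole 4 (subtracted): ⌀30, A = 706.86 mm², x = 240 mm, Ī = 39 761 mm⁴.
By symmetry the centroid is at mid-width, x̄ = 150 mm.
Transfer each piece to the centroidal y-axis using Ī + A·d² with d = x − 150:
  plate: d = 0 mm → contributes +123 750 000 mm⁴
  hole 1: d = -90 mm → contributes −5 765 313 mm⁴
  hole 2: d = -30 mm → contributes −675 933 mm⁴
  hole 3: d = 30 mm → contributes −675 933 mm⁴
  hole 4: d = 90 mm → contributes −5 765 313 mm⁴
Total I = 110 867 507 mm⁴.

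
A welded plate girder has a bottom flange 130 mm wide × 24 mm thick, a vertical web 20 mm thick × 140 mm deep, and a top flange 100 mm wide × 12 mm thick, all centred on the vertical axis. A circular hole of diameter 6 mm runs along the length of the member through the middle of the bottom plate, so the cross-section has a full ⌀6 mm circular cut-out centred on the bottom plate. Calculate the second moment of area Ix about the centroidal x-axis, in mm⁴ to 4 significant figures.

Ix ≈ 2.874 × 10⁷ mm⁴

Decompose the section into non-overlapping parts with the origin at the bottom-left of its bounding rectangle.
Bottom plate: 130 × 24, A = 3 120 mm², y = 12 mm, Ī = 149 760 mm⁴.
Web plate: 20 × 140, A = 2 800 mm², y = 94 mm, Ī = 4 573 333 mm⁴.
Top plate: 100 × 12, A = 1 200 mm², y = 170 mm, Ī = 14 400 mm⁴.
Hole (subtracted): ⌀6, A = 28.2743 mm², y = 12 mm, Ī = 63.6173 mm⁴.
Centroid: ȳ = ΣA·y / ΣA = 71.1111 mm.
Transfer each piece to the centroidal x-axis using Ī + A·d² with d = y − 71.1111:
  bottom plate: d = -59.1111 mm → contributes +11 051 436 mm⁴
  web plate: d = 22.8889 mm → contributes +6 040 253 mm⁴
  top plate: d = 98.8889 mm → contributes +11 749 208 mm⁴
  hole: d = -59.1111 mm → contributes −98857.7 mm⁴
Total I = 28 742 039 mm⁴.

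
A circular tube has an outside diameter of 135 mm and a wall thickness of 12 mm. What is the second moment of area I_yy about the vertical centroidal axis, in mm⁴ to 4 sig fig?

I_yy ≈ 8.853 × 10⁶ mm⁴

Split into non-overlapping primitives; take the origin at the lower-left of the bounding box.
Outer circle: ⌀135, A = 14313.9 mm², x = 67.5 mm, Ī = 16 304 406 mm⁴.
Bore (subtracted): ⌀111, A = 9676.89 mm², x = 67.5 mm, Ī = 7 451 811 mm⁴.
By symmetry the centroid is at mid-width, x̄ = 67.5 mm.
All pieces are centred on the vertical centroidal axis, so I = ΣĪ (holes subtracted) = 8 852 595 mm⁴.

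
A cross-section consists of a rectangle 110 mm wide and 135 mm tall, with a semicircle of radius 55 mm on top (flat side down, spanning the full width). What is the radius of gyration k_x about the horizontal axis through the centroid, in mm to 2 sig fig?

k_x ≈ 52 mm

Treat the section as a set of non-overlapping primitives; coordinates are from the bounding-box lower-left.
Rectangular body: 110 × 135, A = 14 850 mm², y = 67.5 mm, Ī = 22 553 438 mm⁴.
Semicircular cap: semicircle r = 55, A = 4 752 mm², y = 158.3 mm, Ī = 1 004 345 mm⁴.
Centroid: ȳ = ΣA·y / ΣA = 89.52 mm.
Transfer each piece to the horizontal axis through the centroid using Ī + A·d² with d = y − 89.52:
  rectangular body: d = -22.02 mm → contributes +29 754 749 mm⁴
  semicircular cap: d = 68.82 mm → contributes +23 510 060 mm⁴
Total I = 53 264 809 mm⁴.
Radius of gyration: k = √(I/A) = √(53 264 809 / 19 602) = 52.13 mm.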